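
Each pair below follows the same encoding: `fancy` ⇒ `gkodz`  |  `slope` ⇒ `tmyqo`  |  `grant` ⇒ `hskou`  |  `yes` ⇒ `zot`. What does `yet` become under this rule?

The rule splits by letter class: vowels +10, consonants +1.
On yet: y(cons)+1=z, e(vowel)+10=o, t(cons)+1=u.

zou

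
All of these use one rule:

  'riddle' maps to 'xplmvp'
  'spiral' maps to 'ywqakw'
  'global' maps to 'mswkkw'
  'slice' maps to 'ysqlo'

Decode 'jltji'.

delay

In riddle: r→x is +6, i→p is +7, d→l is +8, d→m is +9 — the shift increases by 1 each position. The shift increases by 1 at each position, starting from +6: 6, 7, 8, ….
Undoing it on jltji: j−6=d, l−7=e, t−8=l, j−9=a, i−10=y.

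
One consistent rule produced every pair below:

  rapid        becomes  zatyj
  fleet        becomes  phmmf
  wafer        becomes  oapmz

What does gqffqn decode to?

r(17)→z(25) and a(0)→a(0) fit y≡3x+0 (mod 26); the inverse of 3 mod 26 is 9. This is an affine cipher: with a=0,…,z=25, each position x becomes (3x+0) mod 26.
Reversing it on gqffqn: g(6)→9·(6−0)≡2=c; q(16)→9·(16−0)≡14=o; f(5)→9·(5−0)≡19=t; f(5)→9·(5−0)≡19=t; q(16)→9·(16−0)≡14=o; n(13)→9·(13−0)≡13=n (all mod 26).

cotton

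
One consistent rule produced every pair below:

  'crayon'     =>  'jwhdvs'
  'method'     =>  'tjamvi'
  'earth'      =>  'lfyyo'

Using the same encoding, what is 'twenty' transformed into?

A repeating key of period 2 is used — shifts +7, +5 over and over.
For twenty: t+7=a, w+5=b, e+7=l, n+5=s, t+7=a, y+5=d.

ablsad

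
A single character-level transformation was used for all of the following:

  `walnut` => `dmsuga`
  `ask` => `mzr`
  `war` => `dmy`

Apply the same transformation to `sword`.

The shift depends on letter class: consonant w→d is +7, but vowel a→m is +12. Two shifts are in play — +12 for a/e/i/o/u, +7 for every other letter.
For sword: s(cons)+7=z, w(cons)+7=d, o(vowel)+12=a, r(cons)+7=y, d(cons)+7=k.

zdayk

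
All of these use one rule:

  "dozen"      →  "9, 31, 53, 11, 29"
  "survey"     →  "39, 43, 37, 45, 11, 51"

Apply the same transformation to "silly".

39, 19, 25, 25, 51

The formula is n = 2×(alphabet index, a=1) + 1.
Applying it to silly: s=19→39, i=9→19, l=12→25, l=12→25, y=25→51.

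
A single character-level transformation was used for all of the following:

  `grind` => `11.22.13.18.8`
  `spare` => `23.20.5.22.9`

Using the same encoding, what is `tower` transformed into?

g is letter #7 and maps to 11: an offset of 4. The number is (letter's place in the alphabet, a=1) + 4.
On tower: t=20→24, o=15→19, w=23→27, e=5→9, r=18→22.

24.19.27.9.22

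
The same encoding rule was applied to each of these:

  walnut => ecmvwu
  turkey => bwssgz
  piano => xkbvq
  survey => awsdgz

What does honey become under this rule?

Shifts by position in walnut: pos 0: w→e (+8), pos 1: a→c (+2), pos 2: l→m (+1), pos 3: n→v (+8), pos 4: u→w (+2), pos 5: t→u (+1) — repeating every 3. The shifts repeat in a cycle of length 3: positions 0,1,… shift by +8, +2, +1, then the pattern repeats.
For honey: h+8=p, o+2=q, n+1=o, e+8=m, y+2=a.

pqoma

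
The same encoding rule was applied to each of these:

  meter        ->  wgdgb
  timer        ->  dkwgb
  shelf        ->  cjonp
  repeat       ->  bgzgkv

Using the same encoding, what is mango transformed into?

wcxiy

Shifts by position in meter: pos 0: m→w (+10), pos 1: e→g (+2), pos 2: t→d (+10), pos 3: e→g (+2) — repeating every 2. It's a Vigenère-style cipher with numeric key [10,2]: position i shifts by key[i mod 2].
Applying it to mango: m+10=w, a+2=c, n+10=x, g+2=i, o+10=y.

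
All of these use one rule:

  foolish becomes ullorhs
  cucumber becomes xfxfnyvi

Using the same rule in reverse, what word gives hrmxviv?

sincere

Letters are reflected about the middle of the alphabet (position → 25−position): Atbash.
Undoing it on hrmxviv: h↔s, r↔i, m↔n, x↔c, v↔e, i↔r, v↔e.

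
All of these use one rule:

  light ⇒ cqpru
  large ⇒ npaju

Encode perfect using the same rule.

clnoany

The output letters match the input read backwards, each shifted +9: light reversed is thgil. Read the word backwards and shift each letter +9.
Applying it to perfect: reverse → tcefrep; then shift: t+9=c, c+9=l, e+9=n, f+9=o, r+9=a, e+9=n, p+9=y.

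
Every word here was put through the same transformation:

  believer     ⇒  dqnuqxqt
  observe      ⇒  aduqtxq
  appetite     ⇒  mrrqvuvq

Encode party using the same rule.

The rule splits by letter class: vowels +12, consonants +2.
Applying it to party: p(cons)+2=r, a(vowel)+12=m, r(cons)+2=t, t(cons)+2=v, y(cons)+2=a.

rmtva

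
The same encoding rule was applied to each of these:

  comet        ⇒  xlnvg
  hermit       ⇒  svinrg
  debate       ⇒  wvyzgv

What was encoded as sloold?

hollow

Each pair mirrors across the alphabet (c↔x, o↔l, m↔n): positions sum to 25. Each letter is replaced by its mirror in the alphabet: a↔z, b↔y, c↔x, and so on (the Atbash cipher).
Undoing it on sloold: s↔h, l↔o, o↔l, o↔l, l↔o, d↔w.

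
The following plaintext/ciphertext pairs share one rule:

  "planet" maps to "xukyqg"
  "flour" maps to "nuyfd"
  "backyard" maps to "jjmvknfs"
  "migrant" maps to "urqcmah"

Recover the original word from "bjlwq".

table

Each letter shifts forward by (position + 8), i.e. 8, 9, 10, … — the shift grows by one for each successive letter.
Decoding bjlwq: b−8=t, j−9=a, l−10=b, w−11=l, q−12=e.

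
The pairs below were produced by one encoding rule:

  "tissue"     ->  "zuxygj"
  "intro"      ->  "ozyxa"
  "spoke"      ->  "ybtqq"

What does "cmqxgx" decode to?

Shifts by position in tissue: pos 0: t→z (+6), pos 1: i→u (+12), pos 2: s→x (+5), pos 3: s→y (+6), pos 4: u→g (+12), pos 5: e→j (+5) — repeating every 3. A repeating key of period 3 is used — shifts +6, +12, +5 over and over.
Decoding cmqxgx: c−6=w, m−12=a, q−5=l, x−6=r, g−12=u, x−5=s.

walrus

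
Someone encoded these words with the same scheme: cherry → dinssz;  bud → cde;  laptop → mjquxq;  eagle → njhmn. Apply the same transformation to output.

xduqdu

The rule splits by letter class: vowels +9, consonants +1.
For output: o(vowel)+9=x, u(vowel)+9=d, t(cons)+1=u, p(cons)+1=q, u(vowel)+9=d, t(cons)+1=u.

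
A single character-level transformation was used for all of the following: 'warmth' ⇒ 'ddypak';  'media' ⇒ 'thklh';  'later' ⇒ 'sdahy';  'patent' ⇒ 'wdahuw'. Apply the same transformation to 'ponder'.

The shifts repeat in a cycle of length 2: positions 0,1,… shift by +7, +3, then the pattern repeats.
Applying it to ponder: p+7=w, o+3=r, n+7=u, d+3=g, e+7=l, r+3=u.

wruglu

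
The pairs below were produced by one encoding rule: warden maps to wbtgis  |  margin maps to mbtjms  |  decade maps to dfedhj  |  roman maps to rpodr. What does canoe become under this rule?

cbpri

In warden: w→w is +0, a→b is +1, r→t is +2, d→g is +3 — the shift increases by 1 each position. Letter i (0-indexed) is shifted by i+0, so successive shifts are 0, 1, 2, ….
For canoe: c+0=c, a+1=b, n+2=p, o+3=r, e+4=i.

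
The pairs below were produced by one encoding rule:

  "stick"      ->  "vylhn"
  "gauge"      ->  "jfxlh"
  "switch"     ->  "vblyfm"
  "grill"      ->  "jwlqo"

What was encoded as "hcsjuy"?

expert

Shifts by position in stick: pos 0: s→v (+3), pos 1: t→y (+5), pos 2: i→l (+3), pos 3: c→h (+5) — repeating every 2. It's a Vigenère-style cipher with numeric key [3,5]: position i shifts by key[i mod 2].
Reversing it on hcsjuy: h−3=e, c−5=x, s−3=p, j−5=e, u−3=r, y−5=t.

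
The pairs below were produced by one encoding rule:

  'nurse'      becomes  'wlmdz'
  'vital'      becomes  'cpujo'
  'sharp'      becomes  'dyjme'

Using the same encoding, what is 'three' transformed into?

Treating letters as 0–25, the rule is x ↦ 17x + 9 (mod 26).
Applying it to three: t(19)→17·19+9≡20=u; h(7)→17·7+9≡24=y; r(17)→17·17+9≡12=m; e(4)→17·4+9≡25=z; e(4)→17·4+9≡25=z (all mod 26).

uymzz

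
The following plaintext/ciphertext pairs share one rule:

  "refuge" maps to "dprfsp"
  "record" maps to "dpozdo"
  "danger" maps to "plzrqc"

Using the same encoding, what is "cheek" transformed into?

osqpw

Shifts by position in refuge: pos 0: r→d (+12), pos 1: e→p (+11), pos 2: f→r (+12), pos 3: u→f (+11) — repeating every 2. The shifts repeat in a cycle of length 2: positions 0,1,… shift by +12, +11, then the pattern repeats.
On cheek: c+12=o, h+11=s, e+12=q, e+11=p, k+12=w.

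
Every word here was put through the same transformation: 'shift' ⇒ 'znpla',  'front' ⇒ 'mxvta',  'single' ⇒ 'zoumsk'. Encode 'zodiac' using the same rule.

gukohi

Shifts by position in shift: pos 0: s→z (+7), pos 1: h→n (+6), pos 2: i→p (+7), pos 3: f→l (+6) — repeating every 2. The shifts repeat in a cycle of length 2: positions 0,1,… shift by +7, +6, then the pattern repeats.
For zodiac: z+7=g, o+6=u, d+7=k, i+6=o, a+7=h, c+6=i.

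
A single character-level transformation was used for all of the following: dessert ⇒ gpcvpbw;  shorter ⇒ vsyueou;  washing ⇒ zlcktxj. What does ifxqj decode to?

funny

The shifts repeat in a cycle of length 3: positions 0,1,… shift by +3, +11, +10, then the pattern repeats.
Decoding ifxqj: i−3=f, f−11=u, x−10=n, q−3=n, j−11=y.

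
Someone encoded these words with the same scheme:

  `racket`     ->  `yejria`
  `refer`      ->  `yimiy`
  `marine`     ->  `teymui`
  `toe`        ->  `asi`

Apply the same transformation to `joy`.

qsf

Vowels shift forward by 4 and consonants shift forward by 7.
For joy: j(cons)+7=q, o(vowel)+4=s, y(cons)+7=f.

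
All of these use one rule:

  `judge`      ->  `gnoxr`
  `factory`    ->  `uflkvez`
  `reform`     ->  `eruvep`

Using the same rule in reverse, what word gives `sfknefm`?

j(9)→g(6) and u(20)→n(13) fit y≡3x+5 (mod 26); the inverse of 3 mod 26 is 9. Each letter's alphabet position (a=0..z=25) is mapped through 3·x+5 mod 26 — an affine cipher.
Reversing it on sfknefm: s(18)→9·(18−5)≡13=n; f(5)→9·(5−5)≡0=a; k(10)→9·(10−5)≡19=t; n(13)→9·(13−5)≡20=u; e(4)→9·(4−5)≡17=r; f(5)→9·(5−5)≡0=a; m(12)→9·(12−5)≡11=l (all mod 26).

natural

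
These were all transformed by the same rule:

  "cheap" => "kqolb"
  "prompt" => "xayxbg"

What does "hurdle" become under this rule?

pdboxr

In cheap: c→k is +8, h→q is +9, e→o is +10, a→l is +11 — the shift increases by 1 each position. Each letter shifts forward by (position + 8), i.e. 8, 9, 10, … — the shift grows by one for each successive letter.
On hurdle: h+8=p, u+9=d, r+10=b, d+11=o, l+12=x, e+13=r.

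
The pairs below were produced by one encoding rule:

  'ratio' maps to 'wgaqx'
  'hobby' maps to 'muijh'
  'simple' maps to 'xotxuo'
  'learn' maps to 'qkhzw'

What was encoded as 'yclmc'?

Letter i (0-indexed) is shifted by i+5, so successive shifts are 5, 6, 7, ….
Decoding yclmc: y−5=t, c−6=w, l−7=e, m−8=e, c−9=t.

tweet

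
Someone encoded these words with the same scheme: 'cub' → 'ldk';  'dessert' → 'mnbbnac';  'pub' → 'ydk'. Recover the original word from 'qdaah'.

Compare letters: c→l is +9, u→d is +9, b→k is +9 — a constant shift. Every letter moves 9 places later in the alphabet, wrapping around z→a.
Reversing it on qdaah: q−9=h, d−9=u, a−9=r, a−9=r, h−9=y.

hurry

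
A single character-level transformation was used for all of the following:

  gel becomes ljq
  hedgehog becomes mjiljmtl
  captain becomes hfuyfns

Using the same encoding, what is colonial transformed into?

htqtsnfq

Compare letters: g→l is +5, e→j is +5, l→q is +5 — a constant shift. Each letter is shifted forward by 5 in the alphabet (a Caesar shift of +5).
Applying it to colonial: c+5=h, o+5=t, l+5=q, o+5=t, n+5=s, i+5=n, a+5=f, l+5=q.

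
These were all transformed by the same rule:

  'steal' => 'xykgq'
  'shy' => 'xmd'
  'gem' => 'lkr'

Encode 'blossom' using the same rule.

gquxxur

The shift depends on letter class: consonant s→x is +5, but vowel e→k is +6. Two shifts are in play — +6 for a/e/i/o/u, +5 for every other letter.
For blossom: b(cons)+5=g, l(cons)+5=q, o(vowel)+6=u, s(cons)+5=x, s(cons)+5=x, o(vowel)+6=u, m(cons)+5=r.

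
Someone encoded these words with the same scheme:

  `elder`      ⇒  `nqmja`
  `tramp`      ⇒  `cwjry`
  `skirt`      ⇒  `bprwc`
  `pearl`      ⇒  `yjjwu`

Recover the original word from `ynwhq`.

pinch

Shifts by position in elder: pos 0: e→n (+9), pos 1: l→q (+5), pos 2: d→m (+9), pos 3: e→j (+5) — repeating every 2. The shifts repeat in a cycle of length 2: positions 0,1,… shift by +9, +5, then the pattern repeats.
Reversing it on ynwhq: y−9=p, n−5=i, w−9=n, h−5=c, q−9=h.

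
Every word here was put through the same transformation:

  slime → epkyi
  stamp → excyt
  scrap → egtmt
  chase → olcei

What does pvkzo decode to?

Shifts by position in slime: pos 0: s→e (+12), pos 1: l→p (+4), pos 2: i→k (+2), pos 3: m→y (+12), pos 4: e→i (+4) — repeating every 3. The shifts repeat in a cycle of length 3: positions 0,1,… shift by +12, +4, +2, then the pattern repeats.
Undoing it on pvkzo: p−12=d, v−4=r, k−2=i, z−12=n, o−4=k.

drink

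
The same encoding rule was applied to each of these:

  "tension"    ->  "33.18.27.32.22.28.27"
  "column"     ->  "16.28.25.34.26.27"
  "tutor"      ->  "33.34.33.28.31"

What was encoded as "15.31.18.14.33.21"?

t is letter #20 and maps to 33: an offset of 13. Letters become their 1-based position plus 13 (so a→14, b→15, …).
Undoing it on 15.31.18.14.33.21: 15→(15−13)÷1=2=b, 31→(31−13)÷1=18=r, 18→(18−13)÷1=5=e, 14→(14−13)÷1=1=a, 33→(33−13)÷1=20=t, 21→(21−13)÷1=8=h.

breath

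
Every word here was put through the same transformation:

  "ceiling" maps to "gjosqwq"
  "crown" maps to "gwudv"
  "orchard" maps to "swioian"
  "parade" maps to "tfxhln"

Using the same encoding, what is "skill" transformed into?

wpost

In ceiling: c→g is +4, e→j is +5, i→o is +6, l→s is +7 — the shift increases by 1 each position. Letter i (0-indexed) is shifted by i+4, so successive shifts are 4, 5, 6, ….
Applying it to skill: s+4=w, k+5=p, i+6=o, l+7=s, l+8=t.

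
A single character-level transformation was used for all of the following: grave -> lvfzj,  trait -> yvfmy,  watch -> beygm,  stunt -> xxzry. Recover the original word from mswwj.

horse

Shifts by position in grave: pos 0: g→l (+5), pos 1: r→v (+4), pos 2: a→f (+5), pos 3: v→z (+4) — repeating every 2. The shifts repeat in a cycle of length 2: positions 0,1,… shift by +5, +4, then the pattern repeats.
Decoding mswwj: m−5=h, s−4=o, w−5=r, w−4=s, j−5=e.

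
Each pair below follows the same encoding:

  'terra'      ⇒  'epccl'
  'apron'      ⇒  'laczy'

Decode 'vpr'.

keg

This is a Caesar cipher with shift 11.
Reversing it on vpr: v−11=k, p−11=e, r−11=g.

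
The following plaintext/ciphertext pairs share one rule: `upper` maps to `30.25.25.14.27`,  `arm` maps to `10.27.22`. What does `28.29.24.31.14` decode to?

u is letter #21 and maps to 30: an offset of 9. Each letter is replaced by its alphabet position (a=1..z=26) + 9.
Undoing it on 28.29.24.31.14: 28→(28−9)÷1=19=s, 29→(29−9)÷1=20=t, 24→(24−9)÷1=15=o, 31→(31−9)÷1=22=v, 14→(14−9)÷1=5=e.

stove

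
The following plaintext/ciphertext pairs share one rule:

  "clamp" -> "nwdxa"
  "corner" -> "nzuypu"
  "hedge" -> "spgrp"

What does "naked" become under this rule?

Shifts by position in clamp: pos 0: c→n (+11), pos 1: l→w (+11), pos 2: a→d (+3), pos 3: m→x (+11), pos 4: p→a (+11) — repeating every 3. A repeating key of period 3 is used — shifts +11, +11, +3 over and over.
Applying it to naked: n+11=y, a+11=l, k+3=n, e+11=p, d+11=o.

ylnpo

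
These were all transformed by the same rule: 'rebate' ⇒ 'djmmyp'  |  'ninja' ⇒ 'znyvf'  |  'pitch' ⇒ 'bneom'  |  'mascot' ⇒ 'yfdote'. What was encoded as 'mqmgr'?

album

Shifts by position in rebate: pos 0: r→d (+12), pos 1: e→j (+5), pos 2: b→m (+11), pos 3: a→m (+12), pos 4: t→y (+5), pos 5: e→p (+11) — repeating every 3. It's a Vigenère-style cipher with numeric key [12,5,11]: position i shifts by key[i mod 3].
Decoding mqmgr: m−12=a, q−5=l, m−11=b, g−12=u, r−5=m.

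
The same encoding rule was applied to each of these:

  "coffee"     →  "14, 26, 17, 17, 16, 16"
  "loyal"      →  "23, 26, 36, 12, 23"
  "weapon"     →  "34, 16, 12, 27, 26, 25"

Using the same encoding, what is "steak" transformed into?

30, 31, 16, 12, 22

c is letter #3 and maps to 14: an offset of 11. Each letter is replaced by its alphabet position (a=1..z=26) + 11.
On steak: s=19→30, t=20→31, e=5→16, a=1→12, k=11→22.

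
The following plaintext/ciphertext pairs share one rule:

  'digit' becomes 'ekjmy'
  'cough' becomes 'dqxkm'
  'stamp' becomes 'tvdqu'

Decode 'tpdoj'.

In digit: d→e is +1, i→k is +2, g→j is +3, i→m is +4 — the shift increases by 1 each position. Each letter shifts forward by (position + 1), i.e. 1, 2, 3, … — the shift grows by one for each successive letter.
Reversing it on tpdoj: t−1=s, p−2=n, d−3=a, o−4=k, j−5=e.

snake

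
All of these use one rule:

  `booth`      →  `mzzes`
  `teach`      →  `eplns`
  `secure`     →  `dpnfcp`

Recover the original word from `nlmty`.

Every letter moves 11 places later in the alphabet, wrapping around z→a.
Undoing it on nlmty: n−11=c, l−11=a, m−11=b, t−11=i, y−11=n.

cabin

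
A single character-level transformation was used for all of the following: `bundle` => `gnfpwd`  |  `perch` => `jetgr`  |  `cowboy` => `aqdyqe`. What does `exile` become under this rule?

gnkzg

Read the word backwards and shift each letter +2.
Applying it to exile: reverse → elixe; then shift: e+2=g, l+2=n, i+2=k, x+2=z, e+2=g.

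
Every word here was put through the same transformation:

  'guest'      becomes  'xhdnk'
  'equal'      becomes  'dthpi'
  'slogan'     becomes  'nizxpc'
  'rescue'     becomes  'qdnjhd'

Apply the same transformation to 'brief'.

mqrda

g(6)→x(23) and u(20)→h(7) fit y≡23x+15 (mod 26); the inverse of 23 mod 26 is 17. Each letter's alphabet position (a=0..z=25) is mapped through 23·x+15 mod 26 — an affine cipher.
Applying it to brief: b(1)→23·1+15≡12=m; r(17)→23·17+15≡16=q; i(8)→23·8+15≡17=r; e(4)→23·4+15≡3=d; f(5)→23·5+15≡0=a (all mod 26).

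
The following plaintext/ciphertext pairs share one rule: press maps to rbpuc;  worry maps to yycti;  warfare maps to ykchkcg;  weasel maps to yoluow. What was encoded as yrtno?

The shifts repeat in a cycle of length 3: positions 0,1,… shift by +2, +10, +11, then the pattern repeats.
Undoing it on yrtno: y−2=w, r−10=h, t−11=i, n−2=l, o−10=e.

while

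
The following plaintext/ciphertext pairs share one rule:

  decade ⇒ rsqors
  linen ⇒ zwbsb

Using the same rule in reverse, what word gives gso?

sea

It's a constant shift of +14 (ROT14).
Reversing it on gso: g−14=s, s−14=e, o−14=a.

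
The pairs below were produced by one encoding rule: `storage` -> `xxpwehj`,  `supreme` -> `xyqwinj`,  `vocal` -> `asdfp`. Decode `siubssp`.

network

Shifts by position in storage: pos 0: s→x (+5), pos 1: t→x (+4), pos 2: o→p (+1), pos 3: r→w (+5), pos 4: a→e (+4), pos 5: g→h (+1) — repeating every 3. The shifts repeat in a cycle of length 3: positions 0,1,… shift by +5, +4, +1, then the pattern repeats.
Reversing it on siubssp: s−5=n, i−4=e, u−1=t, b−5=w, s−4=o, s−1=r, p−5=k.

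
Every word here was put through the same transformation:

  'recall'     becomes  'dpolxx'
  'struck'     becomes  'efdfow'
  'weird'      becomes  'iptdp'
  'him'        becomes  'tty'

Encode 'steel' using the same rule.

efppx

The shift depends on letter class: consonant r→d is +12, but vowel e→p is +11. Vowels shift forward by 11 and consonants shift forward by 12.
On steel: s(cons)+12=e, t(cons)+12=f, e(vowel)+11=p, e(vowel)+11=p, l(cons)+12=x.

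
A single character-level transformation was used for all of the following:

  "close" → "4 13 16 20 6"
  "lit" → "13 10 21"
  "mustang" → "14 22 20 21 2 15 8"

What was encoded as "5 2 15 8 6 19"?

c is letter #3 and maps to 4: an offset of 1. Letters become their 1-based position plus 1 (so a→2, b→3, …).
Undoing it on 5 2 15 8 6 19: 5→(5−1)÷1=4=d, 2→(2−1)÷1=1=a, 15→(15−1)÷1=14=n, 8→(8−1)÷1=7=g, 6→(6−1)÷1=5=e, 19→(19−1)÷1=18=r.

danger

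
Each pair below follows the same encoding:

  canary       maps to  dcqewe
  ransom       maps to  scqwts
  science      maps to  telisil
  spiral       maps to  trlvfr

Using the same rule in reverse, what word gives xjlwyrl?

In canary: c→d is +1, a→c is +2, n→q is +3, a→e is +4 — the shift increases by 1 each position. Each letter shifts forward by (position + 1), i.e. 1, 2, 3, … — the shift grows by one for each successive letter.
Reversing it on xjlwyrl: x−1=w, j−2=h, l−3=i, w−4=s, y−5=t, r−6=l, l−7=e.

whistle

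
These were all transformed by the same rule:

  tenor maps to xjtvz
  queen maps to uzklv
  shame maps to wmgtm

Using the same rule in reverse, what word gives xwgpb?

trait

In tenor: t→x is +4, e→j is +5, n→t is +6, o→v is +7 — the shift increases by 1 each position. Each letter shifts forward by (position + 4), i.e. 4, 5, 6, … — the shift grows by one for each successive letter.
Decoding xwgpb: x−4=t, w−5=r, g−6=a, p−7=i, b−8=t.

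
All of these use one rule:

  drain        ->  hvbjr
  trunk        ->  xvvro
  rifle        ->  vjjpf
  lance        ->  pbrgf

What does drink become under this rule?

Two shifts are in play — +1 for a/e/i/o/u, +4 for every other letter.
On drink: d(cons)+4=h, r(cons)+4=v, i(vowel)+1=j, n(cons)+4=r, k(cons)+4=o.

hvjro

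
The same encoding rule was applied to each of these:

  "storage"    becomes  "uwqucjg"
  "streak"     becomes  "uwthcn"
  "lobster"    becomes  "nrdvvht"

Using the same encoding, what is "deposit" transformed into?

Shifts by position in storage: pos 0: s→u (+2), pos 1: t→w (+3), pos 2: o→q (+2), pos 3: r→u (+3) — repeating every 2. The shifts repeat in a cycle of length 2: positions 0,1,… shift by +2, +3, then the pattern repeats.
For deposit: d+2=f, e+3=h, p+2=r, o+3=r, s+2=u, i+3=l, t+2=v.

fhrrulv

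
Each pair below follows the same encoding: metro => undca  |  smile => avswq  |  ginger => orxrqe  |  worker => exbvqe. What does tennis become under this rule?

In metro: m→u is +8, e→n is +9, t→d is +10, r→c is +11 — the shift increases by 1 each position. Each letter shifts forward by (position + 8), i.e. 8, 9, 10, … — the shift grows by one for each successive letter.
On tennis: t+8=b, e+9=n, n+10=x, n+11=y, i+12=u, s+13=f.

bnxyuf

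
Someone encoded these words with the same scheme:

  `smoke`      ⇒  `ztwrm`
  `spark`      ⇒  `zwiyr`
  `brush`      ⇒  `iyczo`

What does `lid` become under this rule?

The shift depends on letter class: consonant s→z is +7, but vowel o→w is +8. The rule splits by letter class: vowels +8, consonants +7.
On lid: l(cons)+7=s, i(vowel)+8=q, d(cons)+7=k.

sqk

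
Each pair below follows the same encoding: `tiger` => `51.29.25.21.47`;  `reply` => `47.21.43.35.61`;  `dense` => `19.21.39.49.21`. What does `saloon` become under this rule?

t(#20)→51 and i(#9)→29: differences scale by 2, so n = 2·pos + 11. With a=1..z=26, the number is 2·pos + 11.
On saloon: s=19→49, a=1→13, l=12→35, o=15→41, o=15→41, n=14→39.

49.13.35.41.41.39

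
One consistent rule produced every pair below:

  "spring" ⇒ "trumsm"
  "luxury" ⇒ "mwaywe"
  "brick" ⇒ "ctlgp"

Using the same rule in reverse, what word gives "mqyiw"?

In spring: s→t is +1, p→r is +2, r→u is +3, i→m is +4 — the shift increases by 1 each position. Each letter shifts forward by (position + 1), i.e. 1, 2, 3, … — the shift grows by one for each successive letter.
Decoding mqyiw: m−1=l, q−2=o, y−3=v, i−4=e, w−5=r.

lover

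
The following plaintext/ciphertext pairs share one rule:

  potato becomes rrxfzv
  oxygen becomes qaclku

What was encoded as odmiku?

maiden

The shift increases by 1 at each position, starting from +2: 2, 3, 4, ….
Reversing it on odmiku: o−2=m, d−3=a, m−4=i, i−5=d, k−6=e, u−7=n.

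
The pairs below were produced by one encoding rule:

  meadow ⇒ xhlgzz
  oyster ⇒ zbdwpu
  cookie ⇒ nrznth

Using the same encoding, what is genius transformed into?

rhylfv

Shifts by position in meadow: pos 0: m→x (+11), pos 1: e→h (+3), pos 2: a→l (+11), pos 3: d→g (+3) — repeating every 2. The shifts repeat in a cycle of length 2: positions 0,1,… shift by +11, +3, then the pattern repeats.
For genius: g+11=r, e+3=h, n+11=y, i+3=l, u+11=f, s+3=v.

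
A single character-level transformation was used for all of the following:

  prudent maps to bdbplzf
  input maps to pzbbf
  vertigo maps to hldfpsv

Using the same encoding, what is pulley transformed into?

bbxxlk

The shift depends on letter class: consonant p→b is +12, but vowel u→b is +7. The rule splits by letter class: vowels +7, consonants +12.
On pulley: p(cons)+12=b, u(vowel)+7=b, l(cons)+12=x, l(cons)+12=x, e(vowel)+7=l, y(cons)+12=k.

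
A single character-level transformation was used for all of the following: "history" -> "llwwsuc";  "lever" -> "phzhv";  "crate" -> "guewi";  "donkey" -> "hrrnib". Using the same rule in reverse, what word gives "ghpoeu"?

Shifts by position in history: pos 0: h→l (+4), pos 1: i→l (+3), pos 2: s→w (+4), pos 3: t→w (+3) — repeating every 2. A repeating key of period 2 is used — shifts +4, +3 over and over.
Decoding ghpoeu: g−4=c, h−3=e, p−4=l, o−3=l, e−4=a, u−3=r.

cellar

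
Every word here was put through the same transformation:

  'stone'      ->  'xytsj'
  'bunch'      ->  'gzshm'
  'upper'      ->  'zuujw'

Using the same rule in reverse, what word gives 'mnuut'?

Compare letters: s→x is +5, t→y is +5, o→t is +5 — a constant shift. It's a constant shift of +5 (ROT5).
Decoding mnuut: m−5=h, n−5=i, u−5=p, u−5=p, t−5=o.

hippo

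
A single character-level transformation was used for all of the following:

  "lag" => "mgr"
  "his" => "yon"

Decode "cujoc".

Two steps: reverse the string, then apply a Caesar shift of +6.
Decoding cujoc: shift back: c−6=w, u−6=o, j−6=d, o−6=i, c−6=w → wodiw; then reverse → widow.

widow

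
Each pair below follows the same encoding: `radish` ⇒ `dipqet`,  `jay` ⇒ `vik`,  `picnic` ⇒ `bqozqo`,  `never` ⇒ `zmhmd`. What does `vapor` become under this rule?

The shift depends on letter class: consonant r→d is +12, but vowel a→i is +8. Two shifts are in play — +8 for a/e/i/o/u, +12 for every other letter.
On vapor: v(cons)+12=h, a(vowel)+8=i, p(cons)+12=b, o(vowel)+8=w, r(cons)+12=d.

hibwd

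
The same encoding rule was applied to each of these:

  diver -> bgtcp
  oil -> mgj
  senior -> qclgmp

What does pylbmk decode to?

random

Compare letters: d→b is +24, i→g is +24, v→t is +24 — a constant shift. Each letter is shifted forward by 24 in the alphabet (a Caesar shift of +24).
Undoing it on pylbmk: p−24=r, y−24=a, l−24=n, b−24=d, m−24=o, k−24=m.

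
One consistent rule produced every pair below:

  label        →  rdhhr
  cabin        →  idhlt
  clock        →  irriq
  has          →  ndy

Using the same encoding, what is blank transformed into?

hrdtq

Two shifts are in play — +3 for a/e/i/o/u, +6 for every other letter.
For blank: b(cons)+6=h, l(cons)+6=r, a(vowel)+3=d, n(cons)+6=t, k(cons)+6=q.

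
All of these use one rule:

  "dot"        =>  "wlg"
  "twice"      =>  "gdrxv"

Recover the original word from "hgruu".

Each pair mirrors across the alphabet (d↔w, o↔l, t↔g): positions sum to 25. Each letter is replaced by its mirror in the alphabet: a↔z, b↔y, c↔x, and so on (the Atbash cipher).
Reversing it on hgruu: h↔s, g↔t, r↔i, u↔f, u↔f.

stiff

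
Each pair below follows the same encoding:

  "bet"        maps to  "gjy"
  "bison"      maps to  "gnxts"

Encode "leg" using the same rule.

Compare letters: b→g is +5, e→j is +5, t→y is +5 — a constant shift. It's a constant shift of +5 (ROT5).
Applying it to leg: l+5=q, e+5=j, g+5=l.

qjl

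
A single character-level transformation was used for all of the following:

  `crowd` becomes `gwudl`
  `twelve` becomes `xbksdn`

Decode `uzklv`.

queen

Letter i (0-indexed) is shifted by i+4, so successive shifts are 4, 5, 6, ….
Decoding uzklv: u−4=q, z−5=u, k−6=e, l−7=e, v−8=n.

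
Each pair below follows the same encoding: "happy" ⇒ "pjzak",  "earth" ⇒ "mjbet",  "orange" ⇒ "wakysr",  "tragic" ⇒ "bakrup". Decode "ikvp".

able

In happy: h→p is +8, a→j is +9, p→z is +10, p→a is +11 — the shift increases by 1 each position. Letter i (0-indexed) is shifted by i+8, so successive shifts are 8, 9, 10, ….
Decoding ikvp: i−8=a, k−9=b, v−10=l, p−11=e.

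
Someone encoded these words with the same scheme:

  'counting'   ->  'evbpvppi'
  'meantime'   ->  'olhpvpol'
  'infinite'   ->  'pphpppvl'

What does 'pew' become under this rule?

The shift depends on letter class: consonant c→e is +2, but vowel o→v is +7. Vowels shift forward by 7 and consonants shift forward by 2.
For pew: p(cons)+2=r, e(vowel)+7=l, w(cons)+2=y.

rly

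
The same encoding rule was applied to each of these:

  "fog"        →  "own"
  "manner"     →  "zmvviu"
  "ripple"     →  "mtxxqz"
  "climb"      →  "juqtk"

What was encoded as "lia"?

The output letters match the input read backwards, each shifted +8: fog reversed is gof. Read the word backwards and shift each letter +8.
Undoing it on lia: shift back: l−8=d, i−8=a, a−8=s → das; then reverse → sad.

sad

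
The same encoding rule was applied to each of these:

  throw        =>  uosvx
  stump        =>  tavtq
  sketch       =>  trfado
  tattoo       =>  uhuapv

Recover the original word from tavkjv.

studio

Shifts by position in throw: pos 0: t→u (+1), pos 1: h→o (+7), pos 2: r→s (+1), pos 3: o→v (+7) — repeating every 2. The shifts repeat in a cycle of length 2: positions 0,1,… shift by +1, +7, then the pattern repeats.
Decoding tavkjv: t−1=s, a−7=t, v−1=u, k−7=d, j−1=i, v−7=o.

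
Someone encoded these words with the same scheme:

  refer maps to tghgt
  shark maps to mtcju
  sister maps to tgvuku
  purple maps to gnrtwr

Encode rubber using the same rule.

The output letters match the input read backwards, each shifted +2: refer reversed is refer. Read the word backwards and shift each letter +2.
On rubber: reverse → rebbur; then shift: r+2=t, e+2=g, b+2=d, b+2=d, u+2=w, r+2=t.

tgddwt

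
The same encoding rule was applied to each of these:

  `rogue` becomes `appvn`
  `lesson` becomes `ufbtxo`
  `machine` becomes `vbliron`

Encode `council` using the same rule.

Shifts by position in rogue: pos 0: r→a (+9), pos 1: o→p (+1), pos 2: g→p (+9), pos 3: u→v (+1) — repeating every 2. It's a Vigenère-style cipher with numeric key [9,1]: position i shifts by key[i mod 2].
Applying it to council: c+9=l, o+1=p, u+9=d, n+1=o, c+9=l, i+1=j, l+9=u.

lpdolju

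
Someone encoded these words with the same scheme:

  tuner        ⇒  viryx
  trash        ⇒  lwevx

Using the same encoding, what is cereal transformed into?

peivig

The output letters match the input read backwards, each shifted +4: tuner reversed is renut. Read the word backwards and shift each letter +4.
Applying it to cereal: reverse → laerec; then shift: l+4=p, a+4=e, e+4=i, r+4=v, e+4=i, c+4=g.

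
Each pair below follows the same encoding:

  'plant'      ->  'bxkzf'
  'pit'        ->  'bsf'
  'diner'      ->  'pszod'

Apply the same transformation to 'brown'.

ndyiz

The shift depends on letter class: consonant p→b is +12, but vowel a→k is +10. Two shifts are in play — +10 for a/e/i/o/u, +12 for every other letter.
Applying it to brown: b(cons)+12=n, r(cons)+12=d, o(vowel)+10=y, w(cons)+12=i, n(cons)+12=z.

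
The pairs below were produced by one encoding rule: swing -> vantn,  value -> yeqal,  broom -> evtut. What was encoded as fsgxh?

In swing: s→v is +3, w→a is +4, i→n is +5, n→t is +6 — the shift increases by 1 each position. Letter i (0-indexed) is shifted by i+3, so successive shifts are 3, 4, 5, ….
Reversing it on fsgxh: f−3=c, s−4=o, g−5=b, x−6=r, h−7=a.

cobra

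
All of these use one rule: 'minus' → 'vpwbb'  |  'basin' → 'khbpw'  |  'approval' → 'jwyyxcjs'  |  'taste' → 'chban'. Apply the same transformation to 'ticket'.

cplrna

Shifts by position in minus: pos 0: m→v (+9), pos 1: i→p (+7), pos 2: n→w (+9), pos 3: u→b (+7) — repeating every 2. A repeating key of period 2 is used — shifts +9, +7 over and over.
For ticket: t+9=c, i+7=p, c+9=l, k+7=r, e+9=n, t+7=a.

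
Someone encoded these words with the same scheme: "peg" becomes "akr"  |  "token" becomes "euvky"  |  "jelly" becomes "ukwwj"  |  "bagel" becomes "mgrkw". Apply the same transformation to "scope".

Two shifts are in play — +6 for a/e/i/o/u, +11 for every other letter.
Applying it to scope: s(cons)+11=d, c(cons)+11=n, o(vowel)+6=u, p(cons)+11=a, e(vowel)+6=k.

dnuak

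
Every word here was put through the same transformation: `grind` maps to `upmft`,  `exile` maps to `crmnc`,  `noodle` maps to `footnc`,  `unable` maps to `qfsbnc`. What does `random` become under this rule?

psftow

g(6)→u(20) and r(17)→p(15) fit y≡9x+18 (mod 26); the inverse of 9 mod 26 is 3. Each letter's alphabet position (a=0..z=25) is mapped through 9·x+18 mod 26 — an affine cipher.
For random: r(17)→9·17+18≡15=p; a(0)→9·0+18≡18=s; n(13)→9·13+18≡5=f; d(3)→9·3+18≡19=t; o(14)→9·14+18≡14=o; m(12)→9·12+18≡22=w (all mod 26).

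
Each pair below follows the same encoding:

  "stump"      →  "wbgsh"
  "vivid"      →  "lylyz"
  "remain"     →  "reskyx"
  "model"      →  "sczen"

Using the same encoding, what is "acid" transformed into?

Each letter's alphabet position (a=0..z=25) is mapped through 5·x+10 mod 26 — an affine cipher.
Applying it to acid: a(0)→5·0+10≡10=k; c(2)→5·2+10≡20=u; i(8)→5·8+10≡24=y; d(3)→5·3+10≡25=z (all mod 26).

kuyz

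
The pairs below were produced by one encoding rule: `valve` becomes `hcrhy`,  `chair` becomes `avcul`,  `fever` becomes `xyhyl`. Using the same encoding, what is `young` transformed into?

v(21)→h(7) and a(0)→c(2) fit y≡25x+2 (mod 26); the inverse of 25 mod 26 is 25. Each letter's alphabet position (a=0..z=25) is mapped through 25·x+2 mod 26 — an affine cipher.
On young: y(24)→25·24+2≡4=e; o(14)→25·14+2≡14=o; u(20)→25·20+2≡8=i; n(13)→25·13+2≡15=p; g(6)→25·6+2≡22=w (all mod 26).

eoipw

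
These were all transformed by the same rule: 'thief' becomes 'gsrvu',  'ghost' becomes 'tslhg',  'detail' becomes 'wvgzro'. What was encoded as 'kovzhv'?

Each pair mirrors across the alphabet (t↔g, h↔s, i↔r): positions sum to 25. This is the alphabet-reversal cipher (Atbash): a becomes z, b becomes y, etc.
Decoding kovzhv: k↔p, o↔l, v↔e, z↔a, h↔s, v↔e.

please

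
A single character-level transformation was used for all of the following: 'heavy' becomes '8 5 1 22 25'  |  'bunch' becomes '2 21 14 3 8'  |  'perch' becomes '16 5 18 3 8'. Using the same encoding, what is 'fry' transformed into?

h is letter #8 and maps to 8: an offset of 0. Letters become their 1-indexed alphabet positions: a=1 … z=26.
Applying it to fry: f=6→6, r=18→18, y=25→25.

6 18 25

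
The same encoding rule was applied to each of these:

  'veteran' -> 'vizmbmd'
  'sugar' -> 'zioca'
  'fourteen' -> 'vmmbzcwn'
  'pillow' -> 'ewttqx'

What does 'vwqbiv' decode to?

The word is reversed, then every letter is shifted forward by 8.
Decoding vwqbiv: shift back: v−8=n, w−8=o, q−8=i, b−8=t, i−8=a, v−8=n → noitan; then reverse → nation.

nation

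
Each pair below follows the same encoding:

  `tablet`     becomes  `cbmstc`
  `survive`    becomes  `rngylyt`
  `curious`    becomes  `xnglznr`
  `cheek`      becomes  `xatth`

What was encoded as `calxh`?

t(19)→c(2) and a(0)→b(1) fit y≡11x+1 (mod 26); the inverse of 11 mod 26 is 19. Each letter's alphabet position (a=0..z=25) is mapped through 11·x+1 mod 26 — an affine cipher.
Decoding calxh: c(2)→19·(2−1)≡19=t; a(0)→19·(0−1)≡7=h; l(11)→19·(11−1)≡8=i; x(23)→19·(23−1)≡2=c; h(7)→19·(7−1)≡10=k (all mod 26).

thick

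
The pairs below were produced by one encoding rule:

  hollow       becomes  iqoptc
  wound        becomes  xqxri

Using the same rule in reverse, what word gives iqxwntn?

In hollow: h→i is +1, o→q is +2, l→o is +3, l→p is +4 — the shift increases by 1 each position. Each letter shifts forward by (position + 1), i.e. 1, 2, 3, … — the shift grows by one for each successive letter.
Undoing it on iqxwntn: i−1=h, q−2=o, x−3=u, w−4=s, n−5=i, t−6=n, n−7=g.

housing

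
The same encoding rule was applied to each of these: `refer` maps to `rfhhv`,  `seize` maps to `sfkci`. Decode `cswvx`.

crust

In refer: r→r is +0, e→f is +1, f→h is +2, e→h is +3 — the shift increases by 1 each position. Each letter shifts forward by its position index (0, 1, 2, …) — the shift grows by one for each successive letter.
Decoding cswvx: c−0=c, s−1=r, w−2=u, v−3=s, x−4=t.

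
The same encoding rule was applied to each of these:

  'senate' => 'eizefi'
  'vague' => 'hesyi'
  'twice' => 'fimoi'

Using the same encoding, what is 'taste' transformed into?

Two shifts are in play — +4 for a/e/i/o/u, +12 for every other letter.
On taste: t(cons)+12=f, a(vowel)+4=e, s(cons)+12=e, t(cons)+12=f, e(vowel)+4=i.

feefi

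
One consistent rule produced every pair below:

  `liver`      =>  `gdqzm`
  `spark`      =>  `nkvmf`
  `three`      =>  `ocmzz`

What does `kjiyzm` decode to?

ponder

Compare letters: l→g is +21, i→d is +21, v→q is +21 — a constant shift. It's a constant shift of +21 (ROT21).
Decoding kjiyzm: k−21=p, j−21=o, i−21=n, y−21=d, z−21=e, m−21=r.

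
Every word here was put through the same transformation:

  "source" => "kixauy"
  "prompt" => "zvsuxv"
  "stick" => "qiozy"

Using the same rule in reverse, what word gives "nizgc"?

The output letters match the input read backwards, each shifted +6: source reversed is ecruos. The word is reversed, then every letter is shifted forward by 6.
Decoding nizgc: shift back: n−6=h, i−6=c, z−6=t, g−6=a, c−6=w → hctaw; then reverse → watch.

watch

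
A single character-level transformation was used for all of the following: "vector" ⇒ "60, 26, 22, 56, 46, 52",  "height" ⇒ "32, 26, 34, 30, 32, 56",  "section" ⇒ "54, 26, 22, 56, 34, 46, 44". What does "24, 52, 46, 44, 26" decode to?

v(#22)→60 and e(#5)→26: differences scale by 2, so n = 2·pos + 16. With a=1..z=26, the number is 2·pos + 16.
Decoding 24, 52, 46, 44, 26: 24→(24−16)÷2=4=d, 52→(52−16)÷2=18=r, 46→(46−16)÷2=15=o, 44→(44−16)÷2=14=n, 26→(26−16)÷2=5=e.

drone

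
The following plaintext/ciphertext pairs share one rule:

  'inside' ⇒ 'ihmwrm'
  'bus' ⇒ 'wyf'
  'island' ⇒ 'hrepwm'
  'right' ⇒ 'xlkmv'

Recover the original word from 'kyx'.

tug

Two steps: reverse the string, then apply a Caesar shift of +4.
Undoing it on kyx: shift back: k−4=g, y−4=u, x−4=t → gut; then reverse → tug.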